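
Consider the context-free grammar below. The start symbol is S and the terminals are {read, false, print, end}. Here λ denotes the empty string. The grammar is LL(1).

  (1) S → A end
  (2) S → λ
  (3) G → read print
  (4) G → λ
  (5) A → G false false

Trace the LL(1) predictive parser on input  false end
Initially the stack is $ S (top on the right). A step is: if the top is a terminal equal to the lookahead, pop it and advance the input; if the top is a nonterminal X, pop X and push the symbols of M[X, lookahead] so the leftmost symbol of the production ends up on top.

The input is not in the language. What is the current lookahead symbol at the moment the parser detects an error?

end

step 1: stack=$ S  input=false end $  — expand S → A end
step 2: stack=$ end A  input=false end $  — expand A → G false false
step 3: stack=$ end false false G  input=false end $  — expand G → λ
step 4: stack=$ end false false  input=false end $  — match false
step 5: stack=$ end false  input=end $  — error: top is terminal false but lookahead is end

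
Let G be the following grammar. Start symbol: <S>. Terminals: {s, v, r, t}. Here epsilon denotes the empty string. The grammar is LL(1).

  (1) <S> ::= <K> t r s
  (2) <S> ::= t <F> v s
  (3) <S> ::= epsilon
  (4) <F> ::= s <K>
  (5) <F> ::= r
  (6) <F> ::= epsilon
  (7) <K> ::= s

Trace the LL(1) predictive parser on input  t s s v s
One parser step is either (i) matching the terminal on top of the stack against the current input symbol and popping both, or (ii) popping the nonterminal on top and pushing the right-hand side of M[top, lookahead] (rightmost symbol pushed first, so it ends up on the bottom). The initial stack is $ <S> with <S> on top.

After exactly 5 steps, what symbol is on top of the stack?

step 1: stack=$ <S>  input=t s s v s $  — expand <S> ::= t <F> v s
step 2: stack=$ s v <F> t  input=t s s v s $  — match t
step 3: stack=$ s v <F>  input=s s v s $  — expand <F> ::= s <K>
step 4: stack=$ s v <K> s  input=s s v s $  — match s
step 5: stack=$ s v <K>  input=s v s $  — expand <K> ::= s
Stack after step 5: $ s v s (top = s).

s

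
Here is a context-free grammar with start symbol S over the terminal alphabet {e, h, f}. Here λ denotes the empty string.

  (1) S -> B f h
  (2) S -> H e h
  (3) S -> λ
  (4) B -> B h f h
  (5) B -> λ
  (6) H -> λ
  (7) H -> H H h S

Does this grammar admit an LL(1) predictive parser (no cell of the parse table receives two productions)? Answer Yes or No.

No

FIRST(S) = {λ, e, f, h}
FIRST(B) = {λ, h}
FIRST(H) = {λ, h}
FOLLOW(S) = {$, e, h}
FOLLOW(B) = {f, h}
FOLLOW(H) = {e, h}
Cell M[B, h] receives both B -> B h f h and B -> λ — the grammar is not LL(1).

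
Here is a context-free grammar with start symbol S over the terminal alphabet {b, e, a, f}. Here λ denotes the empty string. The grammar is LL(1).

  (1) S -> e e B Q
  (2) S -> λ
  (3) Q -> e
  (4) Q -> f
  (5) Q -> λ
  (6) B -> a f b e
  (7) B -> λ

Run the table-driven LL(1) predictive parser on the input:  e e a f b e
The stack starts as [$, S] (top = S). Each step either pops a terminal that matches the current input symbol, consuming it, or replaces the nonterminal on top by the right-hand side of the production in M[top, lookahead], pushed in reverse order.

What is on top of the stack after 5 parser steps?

f

     Stack        Input          Action
  1  $ S          e e a f b e $  expand S -> e e B Q
  2  $ Q B e e    e e a f b e $  match e
  3  $ Q B e      e a f b e $    match e
  4  $ Q B        a f b e $      expand B -> a f b e
  5  $ Q e b f a  a f b e $      match a
Stack after step 5: $ Q e b f (top = f).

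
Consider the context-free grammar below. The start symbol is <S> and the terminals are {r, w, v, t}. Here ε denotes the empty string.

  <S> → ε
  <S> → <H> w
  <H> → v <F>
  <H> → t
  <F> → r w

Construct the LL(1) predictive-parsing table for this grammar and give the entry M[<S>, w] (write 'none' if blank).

none

FIRST(<H>): from <H>→v <F> we get {v}; from <H>→t we get {t}. So FIRST(<H>) = {t, v}.
FIRST(<F>): from <F>→r w we get {r}. So FIRST(<F>) = {r}.
FIRST(<S>): from <S>→ε we get {ε}; from <S>→<H> w we get {t, v}. So FIRST(<S>) = {ε, t, v}.
FOLLOW(<S>) includes $ since <S> is the start symbol.
FOLLOW(<S>): <S> appears on no right-hand side. Thus FOLLOW(<S>) = {$}.
For <S> → ε: FIRST(ε) = {ε}, so it goes in M[<S>, t] for t ∈ {}; since ε ∈ FIRST, also for every t ∈ FOLLOW(<S>) = {$}.
For <S> → <H> w: FIRST(<H> w) = {t, v}, so it goes in M[<S>, t] for t ∈ {t, v}.
None of these place a production in M[<S>, w].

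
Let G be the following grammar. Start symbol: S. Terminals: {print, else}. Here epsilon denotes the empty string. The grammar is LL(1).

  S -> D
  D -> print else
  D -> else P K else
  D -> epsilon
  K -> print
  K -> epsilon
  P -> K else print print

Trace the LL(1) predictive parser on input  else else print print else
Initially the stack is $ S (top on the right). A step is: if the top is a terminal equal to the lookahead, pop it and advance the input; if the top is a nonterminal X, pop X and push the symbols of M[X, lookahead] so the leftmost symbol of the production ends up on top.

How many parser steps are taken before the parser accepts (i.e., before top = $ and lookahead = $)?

step 1: stack=$ S  input=else else print print else $  — expand S -> D
step 2: stack=$ D  input=else else print print else $  — expand D -> else P K else
step 3: stack=$ else K P else  input=else else print print else $  — match else
step 4: stack=$ else K P  input=else print print else $  — expand P -> K else print print
step 5: stack=$ else K print print else K  input=else print print else $  — expand K -> epsilon
step 6: stack=$ else K print print else  input=else print print else $  — match else
step 7: stack=$ else K print print  input=print print else $  — match print
step 8: stack=$ else K print  input=print else $  — match print
step 9: stack=$ else K  input=else $  — expand K -> epsilon
step 10: stack=$ else  input=else $  — match else
Accept reached after 10 steps.

10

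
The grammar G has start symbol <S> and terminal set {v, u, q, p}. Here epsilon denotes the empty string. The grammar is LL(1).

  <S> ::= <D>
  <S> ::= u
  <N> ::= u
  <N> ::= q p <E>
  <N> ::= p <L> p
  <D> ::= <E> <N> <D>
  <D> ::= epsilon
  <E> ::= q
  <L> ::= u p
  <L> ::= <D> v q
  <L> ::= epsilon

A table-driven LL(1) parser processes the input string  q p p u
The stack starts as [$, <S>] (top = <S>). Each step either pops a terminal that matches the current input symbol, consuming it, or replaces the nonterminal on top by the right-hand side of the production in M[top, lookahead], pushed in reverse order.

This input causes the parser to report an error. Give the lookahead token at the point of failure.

u

     Stack          Input      Action
  1  $ <S>          q p p u $  expand <S> ::= <D>
  2  $ <D>          q p p u $  expand <D> ::= <E> <N> <D>
  3  $ <D> <N> <E>  q p p u $  expand <E> ::= q
  4  $ <D> <N> q    q p p u $  match q
  5  $ <D> <N>      p p u $    expand <N> ::= p <L> p
  6  $ <D> p <L> p  p p u $    match p
  7  $ <D> p <L>    p u $      expand <L> ::= epsilon
  8  $ <D> p        p u $      match p
  9  $ <D>          u $        error: M[<D>, u] is empty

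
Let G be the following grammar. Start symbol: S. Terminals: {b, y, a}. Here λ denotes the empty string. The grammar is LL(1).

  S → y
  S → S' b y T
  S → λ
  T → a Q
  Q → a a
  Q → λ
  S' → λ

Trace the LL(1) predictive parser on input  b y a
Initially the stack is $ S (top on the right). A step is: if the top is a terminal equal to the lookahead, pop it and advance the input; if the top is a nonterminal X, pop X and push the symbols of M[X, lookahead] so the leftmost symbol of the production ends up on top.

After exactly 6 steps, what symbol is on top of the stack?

     Stack       Input    Action
  1  $ S         b y a $  expand S → S' b y T
  2  $ T y b S'  b y a $  expand S' → λ
  3  $ T y b     b y a $  match b
  4  $ T y       y a $    match y
  5  $ T         a $      expand T → a Q
  6  $ Q a       a $      match a
Stack after step 6: $ Q (top = Q).

Q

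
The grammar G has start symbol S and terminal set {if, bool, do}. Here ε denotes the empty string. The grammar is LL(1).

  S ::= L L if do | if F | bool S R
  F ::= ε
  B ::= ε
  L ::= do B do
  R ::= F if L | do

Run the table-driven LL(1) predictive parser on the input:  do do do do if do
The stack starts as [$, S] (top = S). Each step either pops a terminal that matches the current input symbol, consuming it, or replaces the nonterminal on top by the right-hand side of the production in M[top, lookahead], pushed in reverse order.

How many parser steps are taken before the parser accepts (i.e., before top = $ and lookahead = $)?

11

      Stack              Input                Action
   1  $ S                do do do do if do $  expand S ::= L L if do
   2  $ do if L L        do do do do if do $  expand L ::= do B do
   3  $ do if L do B do  do do do do if do $  match do
   4  $ do if L do B     do do do if do $     expand B ::= ε
   5  $ do if L do       do do do if do $     match do
   6  $ do if L          do do if do $        expand L ::= do B do
   7  $ do if do B do    do do if do $        match do
   8  $ do if do B       do if do $           expand B ::= ε
   9  $ do if do         do if do $           match do
  10  $ do if            if do $              match if
  11  $ do               do $                 match do
Accept reached after 11 steps.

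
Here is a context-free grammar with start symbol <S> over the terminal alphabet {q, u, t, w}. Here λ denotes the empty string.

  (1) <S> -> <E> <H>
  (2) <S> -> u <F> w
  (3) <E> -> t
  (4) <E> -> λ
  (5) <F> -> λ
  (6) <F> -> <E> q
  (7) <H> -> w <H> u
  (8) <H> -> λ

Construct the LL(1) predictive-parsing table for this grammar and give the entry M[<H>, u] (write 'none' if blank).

<H> -> λ

FIRST(<E>): from <E>->t we get {t}; from <E>->λ we get {λ}. So FIRST(<E>) = {λ, t}.
FIRST(<H>): from <H>->w <H> u we get {w}; from <H>->λ we get {λ}. So FIRST(<H>) = {λ, w}.
FIRST(<S>): from <S>-><E> <H> we get {λ, t, w}; from <S>->u <F> w we get {u}. So FIRST(<S>) = {λ, t, u, w}.
FIRST(<F>): from <F>->λ we get {λ}; from <F>-><E> q we get {q, t}. So FIRST(<F>) = {λ, q, t}.
FOLLOW(<S>) includes $ since <S> is the start symbol.
FOLLOW(<S>): <S> appears on no right-hand side. Thus FOLLOW(<S>) = {$}.
FOLLOW(<H>): in <S>-><E> <H>, the suffix after <H> is empty, so FOLLOW(<H>) ⊇ FOLLOW(<S>) = {$}; in <H>->w <H> u, <H> is followed by u with FIRST {u}. Thus FOLLOW(<H>) = {$, u}.
For <H> -> w <H> u: FIRST(w <H> u) = {w}, so it goes in M[<H>, t] for t ∈ {w}.
For <H> -> λ: FIRST(λ) = {λ}, so it goes in M[<H>, t] for t ∈ {}; since λ ∈ FIRST, also for every t ∈ FOLLOW(<H>) = {$, u}.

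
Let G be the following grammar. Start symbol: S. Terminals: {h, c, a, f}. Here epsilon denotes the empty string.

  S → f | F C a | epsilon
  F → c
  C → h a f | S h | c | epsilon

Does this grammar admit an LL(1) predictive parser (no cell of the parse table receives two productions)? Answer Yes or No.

FIRST(S) = {epsilon, c, f}
FIRST(F) = {c}
FIRST(C) = {epsilon, c, f, h}
FOLLOW(S) = {$, h}
FOLLOW(F) = {a, c, f, h}
FOLLOW(C) = {a}
Cell M[C, c] receives both C → S h and C → c — the grammar is not LL(1).

No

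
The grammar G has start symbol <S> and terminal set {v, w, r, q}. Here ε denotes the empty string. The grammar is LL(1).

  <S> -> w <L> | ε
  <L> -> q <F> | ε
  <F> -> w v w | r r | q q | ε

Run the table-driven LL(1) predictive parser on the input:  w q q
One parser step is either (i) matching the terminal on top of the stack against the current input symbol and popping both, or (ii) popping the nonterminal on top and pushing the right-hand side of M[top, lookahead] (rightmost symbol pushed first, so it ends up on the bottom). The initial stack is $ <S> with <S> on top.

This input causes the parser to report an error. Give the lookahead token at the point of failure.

step 1: stack=$ <S>  input=w q q $  — expand <S> -> w <L>
step 2: stack=$ <L> w  input=w q q $  — match w
step 3: stack=$ <L>  input=q q $  — expand <L> -> q <F>
step 4: stack=$ <F> q  input=q q $  — match q
step 5: stack=$ <F>  input=q $  — expand <F> -> q q
step 6: stack=$ q q  input=q $  — match q
step 7: stack=$ q  input=$  — error: top is terminal q but lookahead is $

$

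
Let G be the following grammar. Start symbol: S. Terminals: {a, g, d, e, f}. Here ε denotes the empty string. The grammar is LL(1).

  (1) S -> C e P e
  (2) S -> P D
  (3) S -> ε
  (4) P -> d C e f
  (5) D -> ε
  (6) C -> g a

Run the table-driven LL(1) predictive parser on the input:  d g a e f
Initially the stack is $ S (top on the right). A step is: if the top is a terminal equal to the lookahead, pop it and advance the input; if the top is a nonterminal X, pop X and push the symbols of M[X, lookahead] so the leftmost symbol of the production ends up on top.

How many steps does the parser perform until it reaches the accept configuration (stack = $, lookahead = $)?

9

step 1: stack=$ S  input=d g a e f $  — expand S -> P D
step 2: stack=$ D P  input=d g a e f $  — expand P -> d C e f
step 3: stack=$ D f e C d  input=d g a e f $  — match d
step 4: stack=$ D f e C  input=g a e f $  — expand C -> g a
step 5: stack=$ D f e a g  input=g a e f $  — match g
step 6: stack=$ D f e a  input=a e f $  — match a
step 7: stack=$ D f e  input=e f $  — match e
step 8: stack=$ D f  input=f $  — match f
step 9: stack=$ D  input=$  — expand D -> ε
Accept reached after 9 steps.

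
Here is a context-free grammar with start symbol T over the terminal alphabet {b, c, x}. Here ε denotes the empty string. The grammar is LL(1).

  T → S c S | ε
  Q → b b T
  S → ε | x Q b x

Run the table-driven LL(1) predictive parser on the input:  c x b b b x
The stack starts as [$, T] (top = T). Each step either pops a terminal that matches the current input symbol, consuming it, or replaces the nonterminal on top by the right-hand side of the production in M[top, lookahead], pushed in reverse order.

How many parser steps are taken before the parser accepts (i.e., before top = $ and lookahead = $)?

      Stack        Input          Action
   1  $ T          c x b b b x $  expand T → S c S
   2  $ S c S      c x b b b x $  expand S → ε
   3  $ S c        c x b b b x $  match c
   4  $ S          x b b b x $    expand S → x Q b x
   5  $ x b Q x    x b b b x $    match x
   6  $ x b Q      b b b x $      expand Q → b b T
   7  $ x b T b b  b b b x $      match b
   8  $ x b T b    b b x $        match b
   9  $ x b T      b x $          expand T → ε
  10  $ x b        b x $          match b
  11  $ x          x $            match x
Accept reached after 11 steps.

11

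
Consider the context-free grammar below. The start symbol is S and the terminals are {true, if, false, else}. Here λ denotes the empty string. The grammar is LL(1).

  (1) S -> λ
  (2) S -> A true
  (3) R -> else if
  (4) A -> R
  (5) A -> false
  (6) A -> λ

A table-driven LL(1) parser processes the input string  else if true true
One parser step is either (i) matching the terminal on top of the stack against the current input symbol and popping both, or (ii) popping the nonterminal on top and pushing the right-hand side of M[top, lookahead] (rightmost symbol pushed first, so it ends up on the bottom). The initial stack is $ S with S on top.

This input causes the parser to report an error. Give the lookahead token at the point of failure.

     Stack           Input                Action
  1  $ S             else if true true $  expand S -> A true
  2  $ true A        else if true true $  expand A -> R
  3  $ true R        else if true true $  expand R -> else if
  4  $ true if else  else if true true $  match else
  5  $ true if       if true true $       match if
  6  $ true          true true $          match true
  7  $               true $               error: stack empty but input remains

true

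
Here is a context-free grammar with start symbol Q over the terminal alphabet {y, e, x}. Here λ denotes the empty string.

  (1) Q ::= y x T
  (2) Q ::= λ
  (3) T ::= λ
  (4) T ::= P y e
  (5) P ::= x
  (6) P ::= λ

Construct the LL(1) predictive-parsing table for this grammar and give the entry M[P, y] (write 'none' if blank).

FIRST(Q) = {λ, y}
FIRST(P) = {λ, x}
FIRST(T) = {λ, x, y}  (via P y e)
FOLLOW(Q) includes $ since Q is the start symbol.
FOLLOW(P): in T::=P y e, P is followed by y e with FIRST {y}. Thus FOLLOW(P) = {y}.
For P ::= x: FIRST(x) = {x}, so it goes in M[P, t] for t ∈ {x}.
For P ::= λ: FIRST(λ) = {λ}, so it goes in M[P, t] for t ∈ {}; since λ ∈ FIRST, also for every t ∈ FOLLOW(P) = {y}.

P ::= λ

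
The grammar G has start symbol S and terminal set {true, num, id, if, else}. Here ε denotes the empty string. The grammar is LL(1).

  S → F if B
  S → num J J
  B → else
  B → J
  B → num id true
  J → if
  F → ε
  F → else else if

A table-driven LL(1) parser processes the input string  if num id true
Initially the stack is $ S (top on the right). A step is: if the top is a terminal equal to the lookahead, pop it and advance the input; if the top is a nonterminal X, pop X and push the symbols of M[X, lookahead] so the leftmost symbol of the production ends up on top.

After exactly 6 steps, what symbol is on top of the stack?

     Stack          Input             Action
  1  $ S            if num id true $  expand S → F if B
  2  $ B if F       if num id true $  expand F → ε
  3  $ B if         if num id true $  match if
  4  $ B            num id true $     expand B → num id true
  5  $ true id num  num id true $     match num
  6  $ true id      id true $         match id
Stack after step 6: $ true (top = true).

true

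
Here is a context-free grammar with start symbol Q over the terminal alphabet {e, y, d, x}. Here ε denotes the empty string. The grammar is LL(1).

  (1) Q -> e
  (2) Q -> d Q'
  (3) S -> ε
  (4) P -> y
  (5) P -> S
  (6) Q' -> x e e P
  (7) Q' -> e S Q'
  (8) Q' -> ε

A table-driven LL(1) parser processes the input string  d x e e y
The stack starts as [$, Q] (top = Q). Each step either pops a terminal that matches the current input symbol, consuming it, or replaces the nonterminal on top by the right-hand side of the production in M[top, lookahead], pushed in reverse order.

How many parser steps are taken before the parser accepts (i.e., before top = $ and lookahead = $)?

step 1: stack=$ Q  input=d x e e y $  — expand Q -> d Q'
step 2: stack=$ Q' d  input=d x e e y $  — match d
step 3: stack=$ Q'  input=x e e y $  — expand Q' -> x e e P
step 4: stack=$ P e e x  input=x e e y $  — match x
step 5: stack=$ P e e  input=e e y $  — match e
step 6: stack=$ P e  input=e y $  — match e
step 7: stack=$ P  input=y $  — expand P -> y
step 8: stack=$ y  input=y $  — match y
Accept reached after 8 steps.

8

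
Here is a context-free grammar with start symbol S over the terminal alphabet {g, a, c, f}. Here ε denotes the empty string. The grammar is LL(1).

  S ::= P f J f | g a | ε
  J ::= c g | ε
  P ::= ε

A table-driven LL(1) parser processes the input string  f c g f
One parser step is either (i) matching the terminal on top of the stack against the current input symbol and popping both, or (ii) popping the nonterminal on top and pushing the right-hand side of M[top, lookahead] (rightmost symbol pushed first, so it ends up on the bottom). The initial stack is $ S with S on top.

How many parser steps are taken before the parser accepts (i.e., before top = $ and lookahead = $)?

step 1: stack=$ S  input=f c g f $  — expand S ::= P f J f
step 2: stack=$ f J f P  input=f c g f $  — expand P ::= ε
step 3: stack=$ f J f  input=f c g f $  — match f
step 4: stack=$ f J  input=c g f $  — expand J ::= c g
step 5: stack=$ f g c  input=c g f $  — match c
step 6: stack=$ f g  input=g f $  — match g
step 7: stack=$ f  input=f $  — match f
Accept reached after 7 steps.

7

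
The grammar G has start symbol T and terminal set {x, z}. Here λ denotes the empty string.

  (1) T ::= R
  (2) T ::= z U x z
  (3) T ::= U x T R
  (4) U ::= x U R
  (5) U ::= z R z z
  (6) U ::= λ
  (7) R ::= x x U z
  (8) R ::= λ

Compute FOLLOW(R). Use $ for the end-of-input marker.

{$, x, z}

FIRST(U): from U::=x U R we get {x}; from U::=z R z z we get {z}; from U::=λ we get {λ}. So FIRST(U) = {λ, x, z}.
FIRST(R): from R::=x x U z we get {x}; from R::=λ we get {λ}. So FIRST(R) = {λ, x}.
FIRST(T): from T::=R we get {λ, x}; from T::=z U x z we get {z}; from T::=U x T R we get {x, z}. So FIRST(T) = {λ, x, z}.
FOLLOW(T) includes $ since T is the start symbol.
FOLLOW(T): in T::=U x T R, T is followed by R with FIRST {λ, x}; in T::=U x T R, the suffix after T is nullable (adds nothing new). Thus FOLLOW(T) = {$, x}.
FOLLOW(U): in T::=z U x z, U is followed by x z with FIRST {x}; in T::=U x T R, U is followed by x T R with FIRST {x}; in U::=x U R, U is followed by R with FIRST {λ, x}; in U::=x U R, the suffix after U is nullable (adds nothing new); in R::=x x U z, U is followed by z with FIRST {z}. Thus FOLLOW(U) = {x, z}.
FOLLOW(R): in T::=R, the suffix after R is empty, so FOLLOW(R) ⊇ FOLLOW(T) = {$, x}; in T::=U x T R, the suffix after R is empty, so FOLLOW(R) ⊇ FOLLOW(T) = {$, x}; in U::=x U R, the suffix after R is empty, so FOLLOW(R) ⊇ FOLLOW(U) = {x, z}; in U::=z R z z, R is followed by z z with FIRST {z}. Thus FOLLOW(R) = {$, x, z}.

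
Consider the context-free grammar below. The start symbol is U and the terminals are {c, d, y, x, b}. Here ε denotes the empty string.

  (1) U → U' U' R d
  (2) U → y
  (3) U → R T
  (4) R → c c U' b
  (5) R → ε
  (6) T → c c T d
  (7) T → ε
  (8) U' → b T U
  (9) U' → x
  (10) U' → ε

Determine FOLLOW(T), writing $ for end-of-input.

{$, b, c, d, x, y}

FIRST(R): from R→c c U' b we get {c}; from R→ε we get {ε}. So FIRST(R) = {ε, c}.
FIRST(T): from T→c c T d we get {c}; from T→ε we get {ε}. So FIRST(T) = {ε, c}.
FIRST(U'): from U'→b T U we get {b}; from U'→x we get {x}; from U'→ε we get {ε}. So FIRST(U') = {ε, b, x}.
FIRST(U): from U→U' U' R d we get {b, c, d, x}; from U→y we get {y}; from U→R T we get {ε, c}. So FIRST(U) = {ε, b, c, d, x, y}.
FOLLOW(U) includes $ since U is the start symbol.
FOLLOW(U'): in U→U' U' R d (occurrence 1), U' is followed by U' R d with FIRST {b, c, d, x}; in U→U' U' R d (occurrence 2), U' is followed by R d with FIRST {c, d}; in R→c c U' b, U' is followed by b with FIRST {b}. Thus FOLLOW(U') = {b, c, d, x}.
FOLLOW(U): in U'→b T U, the suffix after U is empty, so FOLLOW(U) ⊇ FOLLOW(U') = {b, c, d, x}. Thus FOLLOW(U) = {$, b, c, d, x}.
FOLLOW(R): in U→U' U' R d, R is followed by d with FIRST {d}; in U→R T, R is followed by T with FIRST {ε, c}; in U→R T, the suffix after R is nullable, so FOLLOW(R) ⊇ FOLLOW(U) = {$, b, c, d, x}. Thus FOLLOW(R) = {$, b, c, d, x}.
FOLLOW(T): in U→R T, the suffix after T is empty, so FOLLOW(T) ⊇ FOLLOW(U) = {$, b, c, d, x}; in T→c c T d, T is followed by d with FIRST {d}; in U'→b T U, T is followed by U with FIRST {ε, b, c, d, x, y}; in U'→b T U, the suffix after T is nullable, so FOLLOW(T) ⊇ FOLLOW(U') = {b, c, d, x}. Thus FOLLOW(T) = {$, b, c, d, x, y}.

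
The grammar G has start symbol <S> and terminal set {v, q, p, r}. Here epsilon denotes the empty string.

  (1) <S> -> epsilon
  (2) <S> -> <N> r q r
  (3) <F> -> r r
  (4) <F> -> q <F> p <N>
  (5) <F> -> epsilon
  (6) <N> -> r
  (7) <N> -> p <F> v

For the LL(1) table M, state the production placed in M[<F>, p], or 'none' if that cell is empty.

<F> -> epsilon

FIRST(<F>): from <F>->r r we get {r}; from <F>->q <F> p <N> we get {q}; from <F>->epsilon we get {epsilon}. So FIRST(<F>) = {epsilon, q, r}.
FIRST(<N>): from <N>->r we get {r}; from <N>->p <F> v we get {p}. So FIRST(<N>) = {p, r}.
FIRST(<S>): from <S>->epsilon we get {epsilon}; from <S>-><N> r q r we get {p, r}. So FIRST(<S>) = {epsilon, p, r}.
FOLLOW(<S>) includes $ since <S> is the start symbol.
FOLLOW(<F>): in <F>->q <F> p <N>, <F> is followed by p <N> with FIRST {p}; in <N>->p <F> v, <F> is followed by v with FIRST {v}. Thus FOLLOW(<F>) = {p, v}.
For <F> -> r r: FIRST(r r) = {r}, so it goes in M[<F>, t] for t ∈ {r}.
For <F> -> q <F> p <N>: FIRST(q <F> p <N>) = {q}, so it goes in M[<F>, t] for t ∈ {q}.
For <F> -> epsilon: FIRST(epsilon) = {epsilon}, so it goes in M[<F>, t] for t ∈ {}; since epsilon ∈ FIRST, also for every t ∈ FOLLOW(<F>) = {p, v}.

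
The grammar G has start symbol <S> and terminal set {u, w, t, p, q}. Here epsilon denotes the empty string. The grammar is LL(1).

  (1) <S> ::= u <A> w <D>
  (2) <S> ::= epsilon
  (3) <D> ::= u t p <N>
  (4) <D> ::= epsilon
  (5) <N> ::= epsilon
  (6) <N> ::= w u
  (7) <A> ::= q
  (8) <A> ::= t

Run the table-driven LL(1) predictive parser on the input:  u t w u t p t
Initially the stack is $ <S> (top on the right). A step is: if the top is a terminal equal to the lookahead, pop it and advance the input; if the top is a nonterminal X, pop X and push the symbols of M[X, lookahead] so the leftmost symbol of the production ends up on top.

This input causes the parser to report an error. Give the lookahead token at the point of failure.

step 1: stack=$ <S>  input=u t w u t p t $  — expand <S> ::= u <A> w <D>
step 2: stack=$ <D> w <A> u  input=u t w u t p t $  — match u
step 3: stack=$ <D> w <A>  input=t w u t p t $  — expand <A> ::= t
step 4: stack=$ <D> w t  input=t w u t p t $  — match t
step 5: stack=$ <D> w  input=w u t p t $  — match w
step 6: stack=$ <D>  input=u t p t $  — expand <D> ::= u t p <N>
step 7: stack=$ <N> p t u  input=u t p t $  — match u
step 8: stack=$ <N> p t  input=t p t $  — match t
step 9: stack=$ <N> p  input=p t $  — match p
step 10: stack=$ <N>  input=t $  — error: M[<N>, t] is empty

t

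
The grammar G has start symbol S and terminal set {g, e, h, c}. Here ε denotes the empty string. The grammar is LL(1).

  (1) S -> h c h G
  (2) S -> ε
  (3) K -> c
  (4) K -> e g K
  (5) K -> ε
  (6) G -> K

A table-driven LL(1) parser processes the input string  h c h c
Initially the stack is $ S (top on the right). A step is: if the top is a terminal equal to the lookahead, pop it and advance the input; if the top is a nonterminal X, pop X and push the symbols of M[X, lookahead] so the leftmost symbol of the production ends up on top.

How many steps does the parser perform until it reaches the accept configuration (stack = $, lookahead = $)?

7

     Stack      Input      Action
  1  $ S        h c h c $  expand S -> h c h G
  2  $ G h c h  h c h c $  match h
  3  $ G h c    c h c $    match c
  4  $ G h      h c $      match h
  5  $ G        c $        expand G -> K
  6  $ K        c $        expand K -> c
  7  $ c        c $        match c
Accept reached after 7 steps.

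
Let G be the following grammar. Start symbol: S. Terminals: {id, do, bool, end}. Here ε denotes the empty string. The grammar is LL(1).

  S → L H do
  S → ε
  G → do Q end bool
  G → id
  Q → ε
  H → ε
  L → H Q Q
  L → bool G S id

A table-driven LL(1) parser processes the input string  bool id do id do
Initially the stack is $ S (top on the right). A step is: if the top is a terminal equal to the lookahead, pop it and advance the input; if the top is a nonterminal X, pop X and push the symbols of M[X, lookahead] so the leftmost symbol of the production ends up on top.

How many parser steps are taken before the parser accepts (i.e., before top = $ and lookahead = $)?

      Stack                 Input               Action
   1  $ S                   bool id do id do $  expand S → L H do
   2  $ do H L              bool id do id do $  expand L → bool G S id
   3  $ do H id S G bool    bool id do id do $  match bool
   4  $ do H id S G         id do id do $       expand G → id
   5  $ do H id S id        id do id do $       match id
   6  $ do H id S           do id do $          expand S → L H do
   7  $ do H id do H L      do id do $          expand L → H Q Q
   8  $ do H id do H Q Q H  do id do $          expand H → ε
   9  $ do H id do H Q Q    do id do $          expand Q → ε
  10  $ do H id do H Q      do id do $          expand Q → ε
  11  $ do H id do H        do id do $          expand H → ε
  12  $ do H id do          do id do $          match do
  13  $ do H id             id do $             match id
  14  $ do H                do $                expand H → ε
  15  $ do                  do $                match do
Accept reached after 15 steps.

15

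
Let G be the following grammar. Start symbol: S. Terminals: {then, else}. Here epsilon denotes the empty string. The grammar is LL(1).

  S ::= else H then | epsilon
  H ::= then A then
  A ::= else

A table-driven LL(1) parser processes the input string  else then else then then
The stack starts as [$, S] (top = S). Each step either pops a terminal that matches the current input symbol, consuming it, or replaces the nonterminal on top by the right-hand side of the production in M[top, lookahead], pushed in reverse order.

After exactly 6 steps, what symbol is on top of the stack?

step 1: stack=$ S  input=else then else then then $  — expand S ::= else H then
step 2: stack=$ then H else  input=else then else then then $  — match else
step 3: stack=$ then H  input=then else then then $  — expand H ::= then A then
step 4: stack=$ then then A then  input=then else then then $  — match then
step 5: stack=$ then then A  input=else then then $  — expand A ::= else
step 6: stack=$ then then else  input=else then then $  — match else
Stack after step 6: $ then then (top = then).

then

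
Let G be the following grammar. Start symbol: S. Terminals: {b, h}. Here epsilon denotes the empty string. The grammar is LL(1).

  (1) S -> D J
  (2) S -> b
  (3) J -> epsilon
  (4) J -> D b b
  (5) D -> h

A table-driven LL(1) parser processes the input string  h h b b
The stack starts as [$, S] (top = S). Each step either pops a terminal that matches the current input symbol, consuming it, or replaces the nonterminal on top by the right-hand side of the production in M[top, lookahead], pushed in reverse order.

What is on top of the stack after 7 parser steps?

b

     Stack    Input      Action
  1  $ S      h h b b $  expand S -> D J
  2  $ J D    h h b b $  expand D -> h
  3  $ J h    h h b b $  match h
  4  $ J      h b b $    expand J -> D b b
  5  $ b b D  h b b $    expand D -> h
  6  $ b b h  h b b $    match h
  7  $ b b    b b $      match b
Stack after step 7: $ b (top = b).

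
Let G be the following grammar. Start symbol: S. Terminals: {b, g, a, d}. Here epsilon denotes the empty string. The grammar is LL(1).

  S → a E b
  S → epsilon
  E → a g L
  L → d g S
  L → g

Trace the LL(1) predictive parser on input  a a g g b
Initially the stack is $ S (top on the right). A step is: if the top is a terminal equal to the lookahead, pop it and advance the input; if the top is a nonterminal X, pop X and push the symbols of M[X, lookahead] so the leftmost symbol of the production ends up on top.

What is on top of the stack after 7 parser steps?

b

     Stack      Input        Action
  1  $ S        a a g g b $  expand S → a E b
  2  $ b E a    a a g g b $  match a
  3  $ b E      a g g b $    expand E → a g L
  4  $ b L g a  a g g b $    match a
  5  $ b L g    g g b $      match g
  6  $ b L      g b $        expand L → g
  7  $ b g      g b $        match g
Stack after step 7: $ b (top = b).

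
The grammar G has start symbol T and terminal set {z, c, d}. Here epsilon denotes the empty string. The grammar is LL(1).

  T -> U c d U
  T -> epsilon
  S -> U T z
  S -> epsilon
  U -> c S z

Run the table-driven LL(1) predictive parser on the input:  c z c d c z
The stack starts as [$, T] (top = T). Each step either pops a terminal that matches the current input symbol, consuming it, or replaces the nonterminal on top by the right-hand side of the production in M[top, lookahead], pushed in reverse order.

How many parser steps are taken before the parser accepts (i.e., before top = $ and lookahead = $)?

      Stack          Input          Action
   1  $ T            c z c d c z $  expand T -> U c d U
   2  $ U d c U      c z c d c z $  expand U -> c S z
   3  $ U d c z S c  c z c d c z $  match c
   4  $ U d c z S    z c d c z $    expand S -> epsilon
   5  $ U d c z      z c d c z $    match z
   6  $ U d c        c d c z $      match c
   7  $ U d          d c z $        match d
   8  $ U            c z $          expand U -> c S z
   9  $ z S c        c z $          match c
  10  $ z S          z $            expand S -> epsilon
  11  $ z            z $            match z
Accept reached after 11 steps.

11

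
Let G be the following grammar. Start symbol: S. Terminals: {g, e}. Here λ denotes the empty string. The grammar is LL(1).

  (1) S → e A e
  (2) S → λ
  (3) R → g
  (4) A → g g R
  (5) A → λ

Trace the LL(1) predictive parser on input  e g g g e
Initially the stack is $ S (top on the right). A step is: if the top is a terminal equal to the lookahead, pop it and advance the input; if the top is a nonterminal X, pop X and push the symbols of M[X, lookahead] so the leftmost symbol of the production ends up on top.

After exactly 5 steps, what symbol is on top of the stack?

R

step 1: stack=$ S  input=e g g g e $  — expand S → e A e
step 2: stack=$ e A e  input=e g g g e $  — match e
step 3: stack=$ e A  input=g g g e $  — expand A → g g R
step 4: stack=$ e R g g  input=g g g e $  — match g
step 5: stack=$ e R g  input=g g e $  — match g
Stack after step 5: $ e R (top = R).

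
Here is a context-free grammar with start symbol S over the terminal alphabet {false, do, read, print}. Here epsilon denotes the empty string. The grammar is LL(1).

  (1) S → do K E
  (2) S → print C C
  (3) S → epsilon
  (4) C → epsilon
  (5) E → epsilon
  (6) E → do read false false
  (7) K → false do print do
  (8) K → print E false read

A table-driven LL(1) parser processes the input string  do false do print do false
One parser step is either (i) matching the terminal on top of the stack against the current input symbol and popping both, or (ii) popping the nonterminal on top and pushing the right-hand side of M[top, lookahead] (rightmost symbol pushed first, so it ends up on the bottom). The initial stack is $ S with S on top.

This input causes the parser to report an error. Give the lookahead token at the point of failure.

step 1: stack=$ S  input=do false do print do false $  — expand S → do K E
step 2: stack=$ E K do  input=do false do print do false $  — match do
step 3: stack=$ E K  input=false do print do false $  — expand K → false do print do
step 4: stack=$ E do print do false  input=false do print do false $  — match false
step 5: stack=$ E do print do  input=do print do false $  — match do
step 6: stack=$ E do print  input=print do false $  — match print
step 7: stack=$ E do  input=do false $  — match do
step 8: stack=$ E  input=false $  — expand E → epsilon
step 9: stack=$  input=false $  — error: stack empty but input remains

false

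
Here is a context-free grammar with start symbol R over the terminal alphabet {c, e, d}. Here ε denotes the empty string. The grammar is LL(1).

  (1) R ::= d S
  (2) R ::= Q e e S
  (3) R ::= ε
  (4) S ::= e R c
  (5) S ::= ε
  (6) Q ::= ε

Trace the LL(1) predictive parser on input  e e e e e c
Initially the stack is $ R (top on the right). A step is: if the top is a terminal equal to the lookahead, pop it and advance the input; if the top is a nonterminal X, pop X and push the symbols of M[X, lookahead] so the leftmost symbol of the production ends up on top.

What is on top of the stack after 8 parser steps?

e

     Stack        Input          Action
  1  $ R          e e e e e c $  expand R ::= Q e e S
  2  $ S e e Q    e e e e e c $  expand Q ::= ε
  3  $ S e e      e e e e e c $  match e
  4  $ S e        e e e e c $    match e
  5  $ S          e e e c $      expand S ::= e R c
  6  $ c R e      e e e c $      match e
  7  $ c R        e e c $        expand R ::= Q e e S
  8  $ c S e e Q  e e c $        expand Q ::= ε
Stack after step 8: $ c S e e (top = e).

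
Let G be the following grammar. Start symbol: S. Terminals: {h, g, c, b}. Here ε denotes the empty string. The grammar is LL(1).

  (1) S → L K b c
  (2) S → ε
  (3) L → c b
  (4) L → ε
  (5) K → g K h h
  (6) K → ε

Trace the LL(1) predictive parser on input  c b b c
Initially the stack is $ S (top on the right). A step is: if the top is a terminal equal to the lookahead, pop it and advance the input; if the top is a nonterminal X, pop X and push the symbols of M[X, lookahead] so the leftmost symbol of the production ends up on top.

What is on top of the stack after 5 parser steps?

step 1: stack=$ S  input=c b b c $  — expand S → L K b c
step 2: stack=$ c b K L  input=c b b c $  — expand L → c b
step 3: stack=$ c b K b c  input=c b b c $  — match c
step 4: stack=$ c b K b  input=b b c $  — match b
step 5: stack=$ c b K  input=b c $  — expand K → ε
Stack after step 5: $ c b (top = b).

b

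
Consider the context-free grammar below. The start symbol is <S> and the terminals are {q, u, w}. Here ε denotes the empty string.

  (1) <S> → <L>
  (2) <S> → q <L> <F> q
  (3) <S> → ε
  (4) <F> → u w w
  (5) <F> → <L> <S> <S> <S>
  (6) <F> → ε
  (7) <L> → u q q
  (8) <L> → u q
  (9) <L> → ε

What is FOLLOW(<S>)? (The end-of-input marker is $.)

FIRST(<L>) = {ε, u}
FIRST(<S>) = {ε, q, u}  (via <L>)
FIRST(<F>) = {ε, q, u}  (via <L> <S> <S> <S>)
FOLLOW(<S>) includes $ since <S> is the start symbol.
FOLLOW(<F>): in <S>→q <L> <F> q, <F> is followed by q with FIRST {q}. Thus FOLLOW(<F>) = {q}.
FOLLOW(<S>): in <F>→<L> <S> <S> <S> (occurrence 1), <S> is followed by <S> <S> with FIRST {ε, q, u}; in <F>→<L> <S> <S> <S> (occurrence 1), the suffix after <S> is nullable, so FOLLOW(<S>) ⊇ FOLLOW(<F>) = {q}; in <F>→<L> <S> <S> <S> (occurrence 2), <S> is followed by <S> with FIRST {ε, q, u}; in <F>→<L> <S> <S> <S> (occurrence 2), the suffix after <S> is nullable, so FOLLOW(<S>) ⊇ FOLLOW(<F>) = {q}; in <F>→<L> <S> <S> <S> (occurrence 3), the suffix after <S> is empty, so FOLLOW(<S>) ⊇ FOLLOW(<F>) = {q}. Thus FOLLOW(<S>) = {$, q, u}.
FOLLOW(<L>): in <S>→<L>, the suffix after <L> is empty, so FOLLOW(<L>) ⊇ FOLLOW(<S>) = {$, q, u}; in <S>→q <L> <F> q, <L> is followed by <F> q with FIRST {q, u}; in <F>→<L> <S> <S> <S>, <L> is followed by <S> <S> <S> with FIRST {ε, q, u}; in <F>→<L> <S> <S> <S>, the suffix after <L> is nullable, so FOLLOW(<L>) ⊇ FOLLOW(<F>) = {q}. Thus FOLLOW(<L>) = {$, q, u}.

{$, q, u}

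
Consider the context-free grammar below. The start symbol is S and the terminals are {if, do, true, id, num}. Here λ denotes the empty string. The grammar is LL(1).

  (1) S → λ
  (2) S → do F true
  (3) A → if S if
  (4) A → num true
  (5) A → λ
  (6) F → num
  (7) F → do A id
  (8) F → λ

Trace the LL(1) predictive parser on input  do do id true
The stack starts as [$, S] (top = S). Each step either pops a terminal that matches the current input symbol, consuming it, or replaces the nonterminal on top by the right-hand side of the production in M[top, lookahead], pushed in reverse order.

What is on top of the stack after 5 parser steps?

     Stack           Input            Action
  1  $ S             do do id true $  expand S → do F true
  2  $ true F do     do do id true $  match do
  3  $ true F        do id true $     expand F → do A id
  4  $ true id A do  do id true $     match do
  5  $ true id A     id true $        expand A → λ
Stack after step 5: $ true id (top = id).

id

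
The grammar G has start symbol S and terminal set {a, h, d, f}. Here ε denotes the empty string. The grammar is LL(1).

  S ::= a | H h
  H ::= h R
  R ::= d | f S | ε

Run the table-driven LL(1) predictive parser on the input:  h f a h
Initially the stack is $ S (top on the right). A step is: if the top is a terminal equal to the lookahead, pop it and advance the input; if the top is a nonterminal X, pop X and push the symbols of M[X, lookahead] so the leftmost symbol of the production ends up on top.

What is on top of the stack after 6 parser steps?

step 1: stack=$ S  input=h f a h $  — expand S ::= H h
step 2: stack=$ h H  input=h f a h $  — expand H ::= h R
step 3: stack=$ h R h  input=h f a h $  — match h
step 4: stack=$ h R  input=f a h $  — expand R ::= f S
step 5: stack=$ h S f  input=f a h $  — match f
step 6: stack=$ h S  input=a h $  — expand S ::= a
Stack after step 6: $ h a (top = a).

a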